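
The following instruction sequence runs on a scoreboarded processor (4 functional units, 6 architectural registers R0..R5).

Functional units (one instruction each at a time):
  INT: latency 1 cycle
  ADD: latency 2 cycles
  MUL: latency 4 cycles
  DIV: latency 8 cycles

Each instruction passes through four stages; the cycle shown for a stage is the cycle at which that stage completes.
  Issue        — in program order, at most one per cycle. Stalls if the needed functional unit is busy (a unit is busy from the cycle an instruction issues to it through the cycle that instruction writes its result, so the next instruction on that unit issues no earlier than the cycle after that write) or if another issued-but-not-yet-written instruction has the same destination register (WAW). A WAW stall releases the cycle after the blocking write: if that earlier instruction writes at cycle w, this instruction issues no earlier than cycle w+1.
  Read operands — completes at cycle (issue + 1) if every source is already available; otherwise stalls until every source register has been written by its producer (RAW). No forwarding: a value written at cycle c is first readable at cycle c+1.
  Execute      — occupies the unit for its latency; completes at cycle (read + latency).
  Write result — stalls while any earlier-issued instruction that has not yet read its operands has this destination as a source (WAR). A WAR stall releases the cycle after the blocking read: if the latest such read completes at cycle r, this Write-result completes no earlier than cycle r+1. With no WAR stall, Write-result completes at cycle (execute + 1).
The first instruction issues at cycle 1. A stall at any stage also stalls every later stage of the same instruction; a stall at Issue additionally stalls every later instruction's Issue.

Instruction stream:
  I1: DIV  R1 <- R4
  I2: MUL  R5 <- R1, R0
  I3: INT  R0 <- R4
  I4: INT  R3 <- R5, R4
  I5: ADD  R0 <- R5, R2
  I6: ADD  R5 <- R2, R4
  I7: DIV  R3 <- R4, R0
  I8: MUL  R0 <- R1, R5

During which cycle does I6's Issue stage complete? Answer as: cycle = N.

[1] I1→DIV
[2] I1 RO | I2→MUL
[3] I3→INT
[4] I3 RO
[5] I3 EX
[10] I1 EX
[11] I1 WR R1
[12] I2 RO
[13] I3 WR R0
[14] I4→INT
[15] I5→ADD
[16] I2 EX
[17] I2 WR R5
[18] I4 RO | I5 RO
[19] I4 EX
[20] I4 WR R3 | I5 EX
[21] I5 WR R0
[22] I6→ADD
[23] I6 RO | I7→DIV
[24] I7 RO | I8→MUL
[25] I6 EX
[26] I6 WR R5
[27] I8 RO
[31] I8 EX
[32] I7 EX | I8 WR R0
[33] I7 WR R3

cycle = 22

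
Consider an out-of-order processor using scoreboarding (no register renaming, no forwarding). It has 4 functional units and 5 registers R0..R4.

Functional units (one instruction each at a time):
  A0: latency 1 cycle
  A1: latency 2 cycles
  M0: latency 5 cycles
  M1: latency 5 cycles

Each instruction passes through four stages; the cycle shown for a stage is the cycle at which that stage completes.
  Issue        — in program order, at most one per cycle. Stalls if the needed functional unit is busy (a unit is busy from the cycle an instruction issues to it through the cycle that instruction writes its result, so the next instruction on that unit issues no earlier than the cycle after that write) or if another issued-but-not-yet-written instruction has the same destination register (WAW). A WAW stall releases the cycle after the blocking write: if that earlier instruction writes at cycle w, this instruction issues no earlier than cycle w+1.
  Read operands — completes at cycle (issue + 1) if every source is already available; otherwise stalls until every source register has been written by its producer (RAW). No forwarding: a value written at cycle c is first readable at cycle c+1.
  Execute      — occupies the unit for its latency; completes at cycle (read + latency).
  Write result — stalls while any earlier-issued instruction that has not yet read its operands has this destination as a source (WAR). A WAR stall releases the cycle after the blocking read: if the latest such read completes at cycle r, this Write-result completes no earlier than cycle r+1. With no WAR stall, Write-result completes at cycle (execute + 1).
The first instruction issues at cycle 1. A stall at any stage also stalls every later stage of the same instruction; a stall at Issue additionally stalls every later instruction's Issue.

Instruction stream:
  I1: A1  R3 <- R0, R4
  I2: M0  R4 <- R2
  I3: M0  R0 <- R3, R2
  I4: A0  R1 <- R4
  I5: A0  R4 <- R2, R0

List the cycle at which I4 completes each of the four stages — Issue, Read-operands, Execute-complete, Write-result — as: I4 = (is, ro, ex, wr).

[I1] 1/2/4/5
[I2] 2/3/8/9
[I3] 10/11/16/17  (struct: M0 busy until I2 writes@9)
[I4] 11/12/13/14
[I5] 15/18/19/20  (struct: A0 busy until I4 writes@14; RAW R0: wait I3 write@17)

I4 = (11, 12, 13, 14)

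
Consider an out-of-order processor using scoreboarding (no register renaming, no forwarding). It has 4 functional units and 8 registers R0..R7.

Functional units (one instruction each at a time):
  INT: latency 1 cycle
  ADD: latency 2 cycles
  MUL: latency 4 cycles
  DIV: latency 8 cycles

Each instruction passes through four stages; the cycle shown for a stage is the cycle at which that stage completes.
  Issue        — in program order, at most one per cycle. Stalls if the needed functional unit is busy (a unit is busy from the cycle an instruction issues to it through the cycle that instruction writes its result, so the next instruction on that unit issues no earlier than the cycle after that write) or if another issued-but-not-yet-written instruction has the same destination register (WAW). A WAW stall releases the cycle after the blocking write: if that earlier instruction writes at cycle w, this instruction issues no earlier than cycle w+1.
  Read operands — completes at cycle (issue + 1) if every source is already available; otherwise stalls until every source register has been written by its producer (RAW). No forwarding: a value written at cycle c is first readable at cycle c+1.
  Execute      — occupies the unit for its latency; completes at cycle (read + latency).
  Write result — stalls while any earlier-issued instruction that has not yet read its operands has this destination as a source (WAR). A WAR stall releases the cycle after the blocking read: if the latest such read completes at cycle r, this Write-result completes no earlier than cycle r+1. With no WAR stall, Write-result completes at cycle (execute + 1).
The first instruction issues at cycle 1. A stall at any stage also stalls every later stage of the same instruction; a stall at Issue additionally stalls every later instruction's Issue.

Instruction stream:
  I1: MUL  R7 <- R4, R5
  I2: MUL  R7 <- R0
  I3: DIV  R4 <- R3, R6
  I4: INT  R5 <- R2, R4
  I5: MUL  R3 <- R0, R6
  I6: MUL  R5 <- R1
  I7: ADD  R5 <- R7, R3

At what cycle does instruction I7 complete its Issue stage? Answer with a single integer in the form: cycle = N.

I1 -> (1, 2, 6, 7)
I2 -> (8, 9, 13, 14)  // struct: MUL busy until I1 writes@7
I3 -> (9, 10, 18, 19)
I4 -> (10, 20, 21, 22)  // RAW R4: wait I3 write@19
I5 -> (15, 16, 20, 21)  // struct: MUL busy until I2 writes@14
I6 -> (23, 24, 28, 29)  // WAW R5: wait I4 write@22
I7 -> (30, 31, 33, 34)  // WAW R5: wait I6 write@29

cycle = 30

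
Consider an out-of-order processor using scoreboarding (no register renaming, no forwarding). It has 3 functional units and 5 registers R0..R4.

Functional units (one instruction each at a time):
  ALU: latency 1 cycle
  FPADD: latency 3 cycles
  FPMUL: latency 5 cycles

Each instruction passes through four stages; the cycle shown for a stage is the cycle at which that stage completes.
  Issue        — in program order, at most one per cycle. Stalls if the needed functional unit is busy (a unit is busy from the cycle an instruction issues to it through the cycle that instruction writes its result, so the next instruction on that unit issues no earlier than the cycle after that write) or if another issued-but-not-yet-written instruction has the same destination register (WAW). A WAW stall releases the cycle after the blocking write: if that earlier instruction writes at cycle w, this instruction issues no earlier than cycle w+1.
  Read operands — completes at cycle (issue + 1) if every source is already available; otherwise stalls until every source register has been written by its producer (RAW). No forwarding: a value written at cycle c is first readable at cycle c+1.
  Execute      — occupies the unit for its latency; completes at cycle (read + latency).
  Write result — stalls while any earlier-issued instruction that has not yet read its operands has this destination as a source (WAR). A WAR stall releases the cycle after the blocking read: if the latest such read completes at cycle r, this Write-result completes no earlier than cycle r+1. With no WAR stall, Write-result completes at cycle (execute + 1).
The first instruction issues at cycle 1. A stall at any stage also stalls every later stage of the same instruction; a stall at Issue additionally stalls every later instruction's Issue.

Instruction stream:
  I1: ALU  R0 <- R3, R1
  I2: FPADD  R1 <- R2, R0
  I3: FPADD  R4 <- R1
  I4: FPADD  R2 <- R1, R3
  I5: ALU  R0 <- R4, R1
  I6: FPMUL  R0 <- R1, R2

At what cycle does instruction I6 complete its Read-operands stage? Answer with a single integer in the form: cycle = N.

t=1  issue I1 (ALU)
t=2  I1 read-ops; issue I2 (FPADD)
t=3  I1 finished on ALU
t=4  I1→R0
t=5  I2 read-ops
t=8  I2 finished on FPADD
t=9  I2→R1
t=10  issue I3 (FPADD)
t=11  I3 read-ops
t=14  I3 finished on FPADD
t=15  I3→R4
t=16  issue I4 (FPADD)
t=17  I4 read-ops; issue I5 (ALU)
t=18  I5 read-ops
t=19  I5 finished on ALU
t=20  I4 finished on FPADD; I5→R0
t=21  I4→R2; issue I6 (FPMUL)
t=22  I6 read-ops
t=27  I6 finished on FPMUL
t=28  I6→R0

cycle = 22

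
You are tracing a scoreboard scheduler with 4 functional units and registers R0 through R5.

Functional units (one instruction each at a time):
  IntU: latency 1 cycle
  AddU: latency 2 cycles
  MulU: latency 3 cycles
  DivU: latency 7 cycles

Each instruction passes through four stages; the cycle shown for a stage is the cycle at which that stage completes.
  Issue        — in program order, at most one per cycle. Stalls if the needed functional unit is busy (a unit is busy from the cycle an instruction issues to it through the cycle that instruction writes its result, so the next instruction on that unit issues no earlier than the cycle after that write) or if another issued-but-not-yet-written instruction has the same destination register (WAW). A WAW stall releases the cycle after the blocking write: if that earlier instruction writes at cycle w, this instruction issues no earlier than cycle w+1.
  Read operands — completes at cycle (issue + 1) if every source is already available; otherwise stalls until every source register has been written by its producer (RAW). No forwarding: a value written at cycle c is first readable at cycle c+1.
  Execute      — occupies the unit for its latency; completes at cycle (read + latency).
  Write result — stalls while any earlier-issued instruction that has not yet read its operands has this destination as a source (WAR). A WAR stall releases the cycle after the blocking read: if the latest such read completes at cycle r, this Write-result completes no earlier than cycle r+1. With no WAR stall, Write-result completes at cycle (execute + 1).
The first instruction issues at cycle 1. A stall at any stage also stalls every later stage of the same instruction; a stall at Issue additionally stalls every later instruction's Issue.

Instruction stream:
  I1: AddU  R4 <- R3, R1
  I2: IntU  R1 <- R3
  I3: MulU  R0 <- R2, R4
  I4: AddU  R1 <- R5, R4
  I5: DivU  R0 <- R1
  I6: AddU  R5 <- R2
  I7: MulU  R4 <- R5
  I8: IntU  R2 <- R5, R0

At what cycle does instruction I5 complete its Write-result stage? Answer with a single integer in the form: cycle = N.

[1] I1 dispatched to AddU
[2] I1 operands ready, I2 dispatched to IntU
[3] I2 operands ready, I3 dispatched to MulU
[4] I1 complete, I2 complete
[5] R4←I1, R1←I2
[6] I3 operands ready, I4 dispatched to AddU
[7] I4 operands ready
[9] I3 complete, I4 complete
[10] R0←I3, R1←I4
[11] I5 dispatched to DivU
[12] I5 operands ready, I6 dispatched to AddU
[13] I6 operands ready, I7 dispatched to MulU
[14] I8 dispatched to IntU
[15] I6 complete
[16] R5←I6
[17] I7 operands ready
[19] I5 complete
[20] R0←I5, I7 complete
[21] R4←I7, I8 operands ready
[22] I8 complete
[23] R2←I8

cycle = 20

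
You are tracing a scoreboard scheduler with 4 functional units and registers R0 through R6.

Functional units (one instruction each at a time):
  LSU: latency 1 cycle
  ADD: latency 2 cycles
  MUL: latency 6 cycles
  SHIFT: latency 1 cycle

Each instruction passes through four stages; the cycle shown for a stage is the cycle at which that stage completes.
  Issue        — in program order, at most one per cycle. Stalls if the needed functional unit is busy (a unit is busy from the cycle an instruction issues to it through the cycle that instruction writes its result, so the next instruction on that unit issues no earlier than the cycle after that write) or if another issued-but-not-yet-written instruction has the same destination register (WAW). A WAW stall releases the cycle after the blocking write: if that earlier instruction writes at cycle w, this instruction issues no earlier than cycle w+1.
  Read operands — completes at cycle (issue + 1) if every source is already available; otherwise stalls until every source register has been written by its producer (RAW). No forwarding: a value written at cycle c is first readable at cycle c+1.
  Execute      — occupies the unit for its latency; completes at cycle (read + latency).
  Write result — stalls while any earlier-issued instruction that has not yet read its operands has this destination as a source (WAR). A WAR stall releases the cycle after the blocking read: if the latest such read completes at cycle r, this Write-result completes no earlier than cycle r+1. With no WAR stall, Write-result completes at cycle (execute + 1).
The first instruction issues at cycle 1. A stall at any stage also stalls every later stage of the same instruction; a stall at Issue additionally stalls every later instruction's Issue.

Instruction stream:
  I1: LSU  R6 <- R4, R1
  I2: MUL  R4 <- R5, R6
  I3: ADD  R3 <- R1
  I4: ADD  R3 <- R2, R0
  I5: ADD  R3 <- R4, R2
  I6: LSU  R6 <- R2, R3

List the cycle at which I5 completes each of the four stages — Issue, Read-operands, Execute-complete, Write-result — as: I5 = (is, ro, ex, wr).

[1] I1 dispatched to LSU
[2] I1 operands ready | I2 dispatched to MUL
[3] I1 complete | I3 dispatched to ADD
[4] R6←I1 | I3 operands ready
[5] I2 operands ready
[6] I3 complete
[7] R3←I3
[8] I4 dispatched to ADD
[9] I4 operands ready
[11] I2 complete | I4 complete
[12] R4←I2 | R3←I4
[13] I5 dispatched to ADD
[14] I5 operands ready | I6 dispatched to LSU
[16] I5 complete
[17] R3←I5
[18] I6 operands ready
[19] I6 complete
[20] R6←I6

I5 = (13, 14, 16, 17)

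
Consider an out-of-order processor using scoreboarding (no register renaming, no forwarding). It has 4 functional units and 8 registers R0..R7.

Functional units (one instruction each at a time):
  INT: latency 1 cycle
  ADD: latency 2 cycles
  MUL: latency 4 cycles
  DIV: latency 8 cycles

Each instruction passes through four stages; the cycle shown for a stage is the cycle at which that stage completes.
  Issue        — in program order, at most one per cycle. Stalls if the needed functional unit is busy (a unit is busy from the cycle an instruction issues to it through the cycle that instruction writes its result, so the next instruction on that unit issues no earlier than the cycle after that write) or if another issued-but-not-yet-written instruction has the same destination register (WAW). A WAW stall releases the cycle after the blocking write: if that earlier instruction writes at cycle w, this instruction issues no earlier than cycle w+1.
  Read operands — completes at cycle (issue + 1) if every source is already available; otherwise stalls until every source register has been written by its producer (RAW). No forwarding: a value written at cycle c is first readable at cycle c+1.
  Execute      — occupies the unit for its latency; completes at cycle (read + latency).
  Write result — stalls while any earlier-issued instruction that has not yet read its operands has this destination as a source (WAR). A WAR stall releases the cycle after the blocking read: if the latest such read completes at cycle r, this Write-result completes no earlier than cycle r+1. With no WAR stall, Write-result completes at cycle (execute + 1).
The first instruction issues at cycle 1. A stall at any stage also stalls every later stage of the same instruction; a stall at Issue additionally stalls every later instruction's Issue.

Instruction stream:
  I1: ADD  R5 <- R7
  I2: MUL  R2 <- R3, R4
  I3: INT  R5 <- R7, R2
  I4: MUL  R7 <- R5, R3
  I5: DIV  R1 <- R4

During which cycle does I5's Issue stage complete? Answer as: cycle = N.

  I1 | 1 | 2 | 4 | 5
  I2 | 2 | 3 | 7 | 8
  I3 | 6 | 9 | 10 | 11   WAW R5: wait I1 write@5 · RAW R2: wait I2 write@8
  I4 | 9 | 12 | 16 | 17   struct: MUL busy until I2 writes@8 · RAW R5: wait I3 write@11
  I5 | 10 | 11 | 19 | 20

cycle = 10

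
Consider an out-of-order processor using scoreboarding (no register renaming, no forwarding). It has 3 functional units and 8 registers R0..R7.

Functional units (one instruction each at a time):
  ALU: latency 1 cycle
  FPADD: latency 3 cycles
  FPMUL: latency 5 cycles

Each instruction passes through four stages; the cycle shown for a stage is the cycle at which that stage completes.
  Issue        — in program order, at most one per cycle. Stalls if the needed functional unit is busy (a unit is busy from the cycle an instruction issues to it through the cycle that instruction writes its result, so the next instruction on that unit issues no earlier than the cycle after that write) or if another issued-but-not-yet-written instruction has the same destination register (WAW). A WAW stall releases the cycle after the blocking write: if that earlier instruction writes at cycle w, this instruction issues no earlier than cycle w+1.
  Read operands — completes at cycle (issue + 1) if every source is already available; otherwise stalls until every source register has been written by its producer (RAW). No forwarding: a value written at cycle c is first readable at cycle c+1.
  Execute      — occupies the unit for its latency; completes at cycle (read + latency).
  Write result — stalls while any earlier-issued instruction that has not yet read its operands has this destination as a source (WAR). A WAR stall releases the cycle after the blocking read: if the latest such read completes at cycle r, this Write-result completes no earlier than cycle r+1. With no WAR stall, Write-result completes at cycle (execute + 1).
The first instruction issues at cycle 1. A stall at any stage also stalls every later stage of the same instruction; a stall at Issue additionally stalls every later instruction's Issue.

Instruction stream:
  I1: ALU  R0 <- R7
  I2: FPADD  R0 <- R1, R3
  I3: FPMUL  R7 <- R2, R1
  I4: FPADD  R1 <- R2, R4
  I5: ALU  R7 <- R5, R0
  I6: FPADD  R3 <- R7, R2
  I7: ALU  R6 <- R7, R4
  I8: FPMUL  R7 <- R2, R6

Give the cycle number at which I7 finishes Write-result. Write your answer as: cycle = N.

1) issue 1, read 2, done 3, write 4
2) issue 5, read 6, done 9, write 10  <WAW R0: wait I1 write@4>
3) issue 6, read 7, done 12, write 13
4) issue 11, read 12, done 15, write 16  <struct: FPADD busy until I2 writes@10>
5) issue 14, read 15, done 16, write 17  <WAW R7: wait I3 write@13>
6) issue 17, read 18, done 21, write 22  <struct: FPADD busy until I4 writes@16>
7) issue 18, read 19, done 20, write 21
8) issue 19, read 22, done 27, write 28  <RAW R6: wait I7 write@21>

cycle = 21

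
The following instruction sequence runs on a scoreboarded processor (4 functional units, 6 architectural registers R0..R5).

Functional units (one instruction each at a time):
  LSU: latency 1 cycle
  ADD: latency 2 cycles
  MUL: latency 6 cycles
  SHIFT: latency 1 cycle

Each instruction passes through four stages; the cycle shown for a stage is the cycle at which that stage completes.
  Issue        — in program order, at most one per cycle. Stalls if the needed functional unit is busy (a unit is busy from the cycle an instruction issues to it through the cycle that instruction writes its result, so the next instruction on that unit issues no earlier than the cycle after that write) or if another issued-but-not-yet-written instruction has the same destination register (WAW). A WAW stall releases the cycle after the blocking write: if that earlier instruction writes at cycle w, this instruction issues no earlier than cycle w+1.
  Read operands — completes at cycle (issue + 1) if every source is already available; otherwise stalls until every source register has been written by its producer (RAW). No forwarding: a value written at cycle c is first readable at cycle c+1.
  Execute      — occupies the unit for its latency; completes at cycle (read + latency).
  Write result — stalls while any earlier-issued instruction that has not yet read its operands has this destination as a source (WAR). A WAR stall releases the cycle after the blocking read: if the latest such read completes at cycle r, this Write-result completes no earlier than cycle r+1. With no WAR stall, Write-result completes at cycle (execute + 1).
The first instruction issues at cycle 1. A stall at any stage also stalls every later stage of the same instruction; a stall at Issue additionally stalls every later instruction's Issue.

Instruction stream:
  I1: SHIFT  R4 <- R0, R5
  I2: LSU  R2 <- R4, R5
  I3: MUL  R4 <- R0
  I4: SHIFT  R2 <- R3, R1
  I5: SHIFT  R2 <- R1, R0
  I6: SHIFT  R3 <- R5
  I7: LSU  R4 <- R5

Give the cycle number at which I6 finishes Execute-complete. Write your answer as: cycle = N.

cycle = 18

1) issue 1, read 2, done 3, write 4
2) issue 2, read 5, done 6, write 7  <RAW R4: wait I1 write@4>
3) issue 5, read 6, done 12, write 13  <WAW R4: wait I1 write@4>
4) issue 8, read 9, done 10, write 11  <WAW R2: wait I2 write@7>
5) issue 12, read 13, done 14, write 15  <struct: SHIFT busy until I4 writes@11>
6) issue 16, read 17, done 18, write 19  <struct: SHIFT busy until I5 writes@15>
7) issue 17, read 18, done 19, write 20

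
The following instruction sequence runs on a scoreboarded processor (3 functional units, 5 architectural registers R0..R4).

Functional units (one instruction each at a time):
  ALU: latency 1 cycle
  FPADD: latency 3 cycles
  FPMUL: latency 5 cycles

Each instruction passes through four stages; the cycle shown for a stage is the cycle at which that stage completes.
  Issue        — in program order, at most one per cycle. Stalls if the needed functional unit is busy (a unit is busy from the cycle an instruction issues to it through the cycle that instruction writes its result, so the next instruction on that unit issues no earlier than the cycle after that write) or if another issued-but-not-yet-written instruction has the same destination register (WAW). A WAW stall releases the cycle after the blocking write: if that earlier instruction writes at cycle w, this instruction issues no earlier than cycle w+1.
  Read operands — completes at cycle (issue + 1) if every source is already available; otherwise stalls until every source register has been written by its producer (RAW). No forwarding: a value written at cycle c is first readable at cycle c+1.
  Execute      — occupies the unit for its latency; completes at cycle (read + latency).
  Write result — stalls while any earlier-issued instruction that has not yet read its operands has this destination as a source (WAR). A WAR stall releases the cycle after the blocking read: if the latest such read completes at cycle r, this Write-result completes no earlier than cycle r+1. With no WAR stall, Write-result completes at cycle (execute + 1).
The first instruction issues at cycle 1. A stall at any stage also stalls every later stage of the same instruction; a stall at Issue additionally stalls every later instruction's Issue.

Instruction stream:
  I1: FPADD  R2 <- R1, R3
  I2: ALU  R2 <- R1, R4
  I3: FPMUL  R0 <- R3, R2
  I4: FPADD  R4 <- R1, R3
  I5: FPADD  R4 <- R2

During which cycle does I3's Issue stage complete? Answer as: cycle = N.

cycle 1: I1→FPADD
cycle 2: I1 RO
cycle 5: I1 EX
cycle 6: I1 WR R2
cycle 7: I2→ALU
cycle 8: I2 RO | I3→FPMUL
cycle 9: I2 EX | I4→FPADD
cycle 10: I2 WR R2 | I4 RO
cycle 11: I3 RO
cycle 13: I4 EX
cycle 14: I4 WR R4
cycle 15: I5→FPADD
cycle 16: I3 EX | I5 RO
cycle 17: I3 WR R0
cycle 19: I5 EX
cycle 20: I5 WR R4

cycle = 8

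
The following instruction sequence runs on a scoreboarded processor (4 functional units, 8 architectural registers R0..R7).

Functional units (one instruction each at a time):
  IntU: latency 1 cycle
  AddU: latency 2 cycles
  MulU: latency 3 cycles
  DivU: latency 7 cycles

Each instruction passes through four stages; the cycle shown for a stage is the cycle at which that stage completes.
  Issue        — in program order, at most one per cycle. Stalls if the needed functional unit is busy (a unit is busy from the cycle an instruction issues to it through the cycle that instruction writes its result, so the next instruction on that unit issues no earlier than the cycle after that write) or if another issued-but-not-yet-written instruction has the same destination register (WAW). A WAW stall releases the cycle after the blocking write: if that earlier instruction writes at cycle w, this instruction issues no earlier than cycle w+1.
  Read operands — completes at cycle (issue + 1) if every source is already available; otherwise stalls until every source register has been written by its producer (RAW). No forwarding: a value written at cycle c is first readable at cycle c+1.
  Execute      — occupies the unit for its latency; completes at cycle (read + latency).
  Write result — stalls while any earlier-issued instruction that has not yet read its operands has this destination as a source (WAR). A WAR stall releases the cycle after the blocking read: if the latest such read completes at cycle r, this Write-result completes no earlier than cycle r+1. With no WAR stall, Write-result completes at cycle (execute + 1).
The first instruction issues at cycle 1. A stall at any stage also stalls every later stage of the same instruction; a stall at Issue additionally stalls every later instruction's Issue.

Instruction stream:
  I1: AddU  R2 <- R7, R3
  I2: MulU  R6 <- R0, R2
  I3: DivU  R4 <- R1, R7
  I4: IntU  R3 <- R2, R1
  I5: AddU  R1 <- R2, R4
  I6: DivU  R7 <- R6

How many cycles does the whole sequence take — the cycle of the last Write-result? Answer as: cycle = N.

cycle = 22

  I1 | 1 | 2 | 4 | 5
  I2 | 2 | 6 | 9 | 10   RAW R2: wait I1 write@5
  I3 | 3 | 4 | 11 | 12
  I4 | 4 | 6 | 7 | 8   RAW R2: wait I1 write@5
  I5 | 6 | 13 | 15 | 16   struct: AddU busy until I1 writes@5 · RAW R4: wait I3 write@12
  I6 | 13 | 14 | 21 | 22   struct: DivU busy until I3 writes@12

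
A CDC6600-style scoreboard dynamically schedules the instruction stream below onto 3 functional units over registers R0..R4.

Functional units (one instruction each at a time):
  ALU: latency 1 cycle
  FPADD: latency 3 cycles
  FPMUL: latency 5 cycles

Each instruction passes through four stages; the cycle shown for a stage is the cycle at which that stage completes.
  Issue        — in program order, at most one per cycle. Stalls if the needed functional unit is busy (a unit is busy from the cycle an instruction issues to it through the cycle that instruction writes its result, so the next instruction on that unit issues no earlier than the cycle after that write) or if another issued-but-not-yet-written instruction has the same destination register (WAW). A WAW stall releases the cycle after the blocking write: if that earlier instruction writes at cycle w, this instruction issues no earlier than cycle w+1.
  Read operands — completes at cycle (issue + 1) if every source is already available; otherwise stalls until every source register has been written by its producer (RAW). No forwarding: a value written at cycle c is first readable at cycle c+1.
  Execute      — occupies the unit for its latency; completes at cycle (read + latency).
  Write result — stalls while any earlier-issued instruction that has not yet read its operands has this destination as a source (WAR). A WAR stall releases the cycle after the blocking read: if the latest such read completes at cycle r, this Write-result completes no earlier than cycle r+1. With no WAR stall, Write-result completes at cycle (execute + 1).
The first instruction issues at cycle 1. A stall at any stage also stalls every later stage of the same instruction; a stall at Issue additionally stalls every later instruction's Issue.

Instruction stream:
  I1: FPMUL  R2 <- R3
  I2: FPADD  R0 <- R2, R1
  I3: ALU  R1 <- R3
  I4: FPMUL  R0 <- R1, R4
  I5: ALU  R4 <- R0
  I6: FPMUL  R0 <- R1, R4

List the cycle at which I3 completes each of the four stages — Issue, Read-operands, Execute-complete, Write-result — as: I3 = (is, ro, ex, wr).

  I1 | 1 | 2 | 7 | 8
  I2 | 2 | 9 | 12 | 13   RAW R2: wait I1 write@8
  I3 | 3 | 4 | 5 | 10   WAR R1: wait I2 read@9
  I4 | 14 | 15 | 20 | 21   WAW R0: wait I2 write@13
  I5 | 15 | 22 | 23 | 24   RAW R0: wait I4 write@21
  I6 | 22 | 25 | 30 | 31   struct: FPMUL busy until I4 writes@21 · RAW R4: wait I5 write@24

I3 = (3, 4, 5, 10)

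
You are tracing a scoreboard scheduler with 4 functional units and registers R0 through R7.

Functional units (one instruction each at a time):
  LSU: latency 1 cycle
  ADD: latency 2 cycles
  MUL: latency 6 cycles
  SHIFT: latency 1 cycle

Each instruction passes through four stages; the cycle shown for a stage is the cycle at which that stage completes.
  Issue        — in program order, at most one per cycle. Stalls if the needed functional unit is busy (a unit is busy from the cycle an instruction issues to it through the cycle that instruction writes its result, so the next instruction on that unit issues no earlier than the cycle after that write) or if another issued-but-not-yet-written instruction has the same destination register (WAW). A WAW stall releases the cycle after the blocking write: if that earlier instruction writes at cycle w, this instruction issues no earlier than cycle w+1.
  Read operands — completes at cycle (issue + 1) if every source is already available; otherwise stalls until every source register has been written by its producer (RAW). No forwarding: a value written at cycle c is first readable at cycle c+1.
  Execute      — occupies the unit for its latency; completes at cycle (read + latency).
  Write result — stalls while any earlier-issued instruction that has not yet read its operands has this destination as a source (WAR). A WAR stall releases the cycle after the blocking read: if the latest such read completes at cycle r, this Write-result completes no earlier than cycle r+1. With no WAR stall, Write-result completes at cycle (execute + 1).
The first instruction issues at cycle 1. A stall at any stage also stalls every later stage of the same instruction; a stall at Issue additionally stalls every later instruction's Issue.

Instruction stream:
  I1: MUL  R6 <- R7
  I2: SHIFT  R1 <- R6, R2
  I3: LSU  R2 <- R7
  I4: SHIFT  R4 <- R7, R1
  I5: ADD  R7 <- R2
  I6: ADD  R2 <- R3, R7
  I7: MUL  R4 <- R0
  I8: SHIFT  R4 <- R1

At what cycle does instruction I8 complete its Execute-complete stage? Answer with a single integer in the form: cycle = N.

cycle 1: I1→MUL
cycle 2: I1 RO, I2→SHIFT
cycle 3: I3→LSU
cycle 4: I3 RO
cycle 5: I3 EX
cycle 8: I1 EX
cycle 9: I1 WR R6
cycle 10: I2 RO
cycle 11: I2 EX, I3 WR R2
cycle 12: I2 WR R1
cycle 13: I4→SHIFT
cycle 14: I4 RO, I5→ADD
cycle 15: I4 EX, I5 RO
cycle 16: I4 WR R4
cycle 17: I5 EX
cycle 18: I5 WR R7
cycle 19: I6→ADD
cycle 20: I6 RO, I7→MUL
cycle 21: I7 RO
cycle 22: I6 EX
cycle 23: I6 WR R2
cycle 27: I7 EX
cycle 28: I7 WR R4
cycle 29: I8→SHIFT
cycle 30: I8 RO
cycle 31: I8 EX
cycle 32: I8 WR R4

cycle = 31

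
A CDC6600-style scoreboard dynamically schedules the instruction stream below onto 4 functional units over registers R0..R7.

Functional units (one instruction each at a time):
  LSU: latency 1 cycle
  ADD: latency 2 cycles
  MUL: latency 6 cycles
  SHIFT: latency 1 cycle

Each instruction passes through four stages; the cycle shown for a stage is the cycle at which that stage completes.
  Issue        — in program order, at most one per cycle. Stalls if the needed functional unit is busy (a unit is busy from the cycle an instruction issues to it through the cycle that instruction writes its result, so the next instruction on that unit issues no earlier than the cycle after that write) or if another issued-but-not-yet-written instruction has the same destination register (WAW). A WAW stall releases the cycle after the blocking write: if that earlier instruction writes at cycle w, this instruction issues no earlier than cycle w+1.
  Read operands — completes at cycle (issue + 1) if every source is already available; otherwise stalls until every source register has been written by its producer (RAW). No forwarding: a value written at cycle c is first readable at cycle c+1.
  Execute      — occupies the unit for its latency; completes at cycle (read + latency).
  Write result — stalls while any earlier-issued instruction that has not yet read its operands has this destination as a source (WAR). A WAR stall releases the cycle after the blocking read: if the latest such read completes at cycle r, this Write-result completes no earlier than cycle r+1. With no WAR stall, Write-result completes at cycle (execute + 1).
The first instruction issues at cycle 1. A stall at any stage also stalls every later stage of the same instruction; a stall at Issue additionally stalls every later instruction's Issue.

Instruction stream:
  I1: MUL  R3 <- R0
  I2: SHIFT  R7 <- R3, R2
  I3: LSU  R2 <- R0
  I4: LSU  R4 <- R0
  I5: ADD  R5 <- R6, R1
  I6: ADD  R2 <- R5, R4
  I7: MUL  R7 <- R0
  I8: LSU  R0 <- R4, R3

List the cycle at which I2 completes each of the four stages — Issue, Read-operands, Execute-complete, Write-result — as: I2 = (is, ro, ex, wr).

[1] I1 issues→MUL
[2] I1 reads | I2 issues→SHIFT
[3] I3 issues→LSU
[4] I3 reads
[5] I3 exec-done
[8] I1 exec-done
[9] I1 writes R3
[10] I2 reads
[11] I2 exec-done | I3 writes R2
[12] I2 writes R7 | I4 issues→LSU
[13] I4 reads | I5 issues→ADD
[14] I4 exec-done | I5 reads
[15] I4 writes R4
[16] I5 exec-done
[17] I5 writes R5
[18] I6 issues→ADD
[19] I6 reads | I7 issues→MUL
[20] I7 reads | I8 issues→LSU
[21] I6 exec-done | I8 reads
[22] I6 writes R2 | I8 exec-done
[23] I8 writes R0
[26] I7 exec-done
[27] I7 writes R7

I2 = (2, 10, 11, 12)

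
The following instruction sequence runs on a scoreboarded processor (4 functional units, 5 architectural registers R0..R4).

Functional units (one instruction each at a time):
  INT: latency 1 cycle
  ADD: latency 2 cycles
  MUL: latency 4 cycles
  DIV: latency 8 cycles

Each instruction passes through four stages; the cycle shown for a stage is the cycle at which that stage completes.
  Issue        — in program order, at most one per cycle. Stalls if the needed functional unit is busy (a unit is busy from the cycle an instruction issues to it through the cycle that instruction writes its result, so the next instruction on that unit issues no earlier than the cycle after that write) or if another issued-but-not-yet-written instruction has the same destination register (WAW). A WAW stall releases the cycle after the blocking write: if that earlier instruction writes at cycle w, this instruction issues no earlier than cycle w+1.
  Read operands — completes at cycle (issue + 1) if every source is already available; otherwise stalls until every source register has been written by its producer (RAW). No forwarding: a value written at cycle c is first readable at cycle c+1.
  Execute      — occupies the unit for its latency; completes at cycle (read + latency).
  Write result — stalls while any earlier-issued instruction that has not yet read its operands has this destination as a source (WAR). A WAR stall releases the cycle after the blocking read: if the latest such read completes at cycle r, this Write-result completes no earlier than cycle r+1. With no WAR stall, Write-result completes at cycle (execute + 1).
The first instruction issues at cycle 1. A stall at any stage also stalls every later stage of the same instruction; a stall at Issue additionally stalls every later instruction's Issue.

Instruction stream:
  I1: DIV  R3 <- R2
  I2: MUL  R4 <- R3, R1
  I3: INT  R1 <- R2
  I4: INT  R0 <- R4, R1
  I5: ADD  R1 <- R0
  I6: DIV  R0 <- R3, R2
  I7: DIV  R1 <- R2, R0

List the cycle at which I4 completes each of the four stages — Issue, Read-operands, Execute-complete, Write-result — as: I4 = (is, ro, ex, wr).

I4 = (14, 18, 19, 20)

I1 -> (1, 2, 10, 11)
I2 -> (2, 12, 16, 17)  // RAW R3: wait I1 write@11
I3 -> (3, 4, 5, 13)  // WAR R1: wait I2 read@12
I4 -> (14, 18, 19, 20)  // struct: INT busy until I3 writes@13, RAW R4: wait I2 write@17
I5 -> (15, 21, 23, 24)  // RAW R0: wait I4 write@20
I6 -> (21, 22, 30, 31)  // WAW R0: wait I4 write@20
I7 -> (32, 33, 41, 42)  // struct: DIV busy until I6 writes@31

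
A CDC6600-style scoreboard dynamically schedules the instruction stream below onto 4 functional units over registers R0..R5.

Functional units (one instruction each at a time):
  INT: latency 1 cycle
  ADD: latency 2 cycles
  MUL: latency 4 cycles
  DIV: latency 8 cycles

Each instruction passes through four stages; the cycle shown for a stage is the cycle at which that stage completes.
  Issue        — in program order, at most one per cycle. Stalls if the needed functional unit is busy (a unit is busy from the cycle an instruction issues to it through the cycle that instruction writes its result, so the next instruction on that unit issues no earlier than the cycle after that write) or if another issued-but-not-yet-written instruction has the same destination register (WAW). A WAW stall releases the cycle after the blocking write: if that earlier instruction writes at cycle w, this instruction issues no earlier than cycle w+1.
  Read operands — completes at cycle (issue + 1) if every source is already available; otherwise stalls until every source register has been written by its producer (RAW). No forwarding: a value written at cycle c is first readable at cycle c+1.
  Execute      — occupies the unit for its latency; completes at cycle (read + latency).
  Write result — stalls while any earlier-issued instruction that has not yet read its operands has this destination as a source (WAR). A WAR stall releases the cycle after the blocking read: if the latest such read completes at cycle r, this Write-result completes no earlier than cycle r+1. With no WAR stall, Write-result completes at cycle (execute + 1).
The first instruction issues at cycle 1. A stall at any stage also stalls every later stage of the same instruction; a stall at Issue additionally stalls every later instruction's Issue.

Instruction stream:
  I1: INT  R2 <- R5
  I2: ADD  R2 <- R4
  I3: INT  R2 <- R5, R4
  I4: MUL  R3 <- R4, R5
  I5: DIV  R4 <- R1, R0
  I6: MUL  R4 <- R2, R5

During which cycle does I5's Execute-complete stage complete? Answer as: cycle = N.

cycle = 21

c1: I1 dispatched to INT
c2: I1 operands ready
c3: I1 complete
c4: R2←I1
c5: I2 dispatched to ADD
c6: I2 operands ready
c8: I2 complete
c9: R2←I2
c10: I3 dispatched to INT
c11: I3 operands ready · I4 dispatched to MUL
c12: I3 complete · I4 operands ready · I5 dispatched to DIV
c13: R2←I3 · I5 operands ready
c16: I4 complete
c17: R3←I4
c21: I5 complete
c22: R4←I5
c23: I6 dispatched to MUL
c24: I6 operands ready
c28: I6 complete
c29: R4←I6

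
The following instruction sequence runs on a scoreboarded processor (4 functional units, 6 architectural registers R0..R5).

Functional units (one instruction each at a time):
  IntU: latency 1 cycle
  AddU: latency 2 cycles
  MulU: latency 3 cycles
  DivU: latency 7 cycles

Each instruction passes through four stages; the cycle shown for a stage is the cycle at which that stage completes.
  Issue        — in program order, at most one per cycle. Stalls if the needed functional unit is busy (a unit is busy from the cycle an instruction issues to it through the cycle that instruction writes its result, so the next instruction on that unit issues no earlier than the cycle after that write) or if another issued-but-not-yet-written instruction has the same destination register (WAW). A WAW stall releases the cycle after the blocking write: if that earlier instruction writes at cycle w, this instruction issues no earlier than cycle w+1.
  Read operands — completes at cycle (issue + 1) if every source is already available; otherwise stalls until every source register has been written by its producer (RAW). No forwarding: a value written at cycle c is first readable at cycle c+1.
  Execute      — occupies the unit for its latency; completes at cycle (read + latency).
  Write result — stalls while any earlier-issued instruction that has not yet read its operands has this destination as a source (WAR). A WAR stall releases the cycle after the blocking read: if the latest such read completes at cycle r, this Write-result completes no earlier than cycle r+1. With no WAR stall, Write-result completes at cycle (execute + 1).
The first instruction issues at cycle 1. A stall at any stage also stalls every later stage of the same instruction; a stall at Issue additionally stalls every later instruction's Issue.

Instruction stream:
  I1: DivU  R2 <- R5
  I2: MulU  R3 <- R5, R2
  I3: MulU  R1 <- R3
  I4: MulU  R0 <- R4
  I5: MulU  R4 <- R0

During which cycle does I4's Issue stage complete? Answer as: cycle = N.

cycle = 22

I1  is:1  ro:2  ex:9  wr:10
I2  is:2  ro:11  ex:14  wr:15  — RAW R2: wait I1 write@10
I3  is:16  ro:17  ex:20  wr:21  — struct: MulU busy until I2 writes@15
I4  is:22  ro:23  ex:26  wr:27  — struct: MulU busy until I3 writes@21
I5  is:28  ro:29  ex:32  wr:33  — struct: MulU busy until I4 writes@27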